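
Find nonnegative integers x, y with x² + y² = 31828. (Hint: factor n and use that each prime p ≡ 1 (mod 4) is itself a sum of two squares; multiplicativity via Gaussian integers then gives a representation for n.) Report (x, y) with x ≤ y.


Step 1: Factor n = 31828 = 2^2 · 73 · 109.
Step 2: Check the mod-4 condition on each prime factor: 2 = 2 (special); 73 ≡ 1 (mod 4), exponent 1; 109 ≡ 1 (mod 4), exponent 1.
All primes ≡ 3 (mod 4) appear to even exponent (or don't appear), so by the two-squares theorem n IS expressible as a sum of two squares.
Step 3: Build a representation. Group n = k² · m with k = 2 and m = 73 · 109 = 7957 (a product of primes ≡ 1 (mod 4)); a representation of m scales to one of n via (k·x)² + (k·y)² = k²(x² + y²). Each prime p ≡ 1 (mod 4) is itself a sum of two squares; find a² by testing p − a² for a perfect square:
  73: 73 − 1² = 72, 73 − 2² = 69, 73 − 3² = 64 = 8² ⇒ 73 = 3² + 8².
  109: 109 − 1² = 108, 109 − 2² = 105, 109 − 3² = 100 = 10² ⇒ 109 = 3² + 10².
  Combine using the Brahmagupta–Fibonacci identity (a² + b²)(c² + d²) = (ac − bd)² + (ad + bc)² = (ac + bd)² + (ad − bc)²:
  73 · 109 = 7957: from (3² + 8²)(3² + 10²), take (3·3 − 8·10, 3·10 + 8·3) = (9 − 80, 30 + 24) = (-71, 54); dropping signs (only squares matter) gives (71, 54); check 71² + 54² = 5041 + 2916 = 7957 ✓.
  Scale by k = 2: (2·71, 2·54) = (142, 108).
Step 4: Order so x ≤ y and verify: 108² + 142² = 11664 + 20164 = 31828 = n. ✓

n = 31828 = 108² + 142² (one valid representation with x ≤ y).


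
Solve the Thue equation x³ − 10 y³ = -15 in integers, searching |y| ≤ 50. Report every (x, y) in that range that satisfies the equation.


The equation is x³ - 10y³ = -15. For fixed y, x³ = 10·y³ − 15, so a solution requires the RHS to be a perfect cube.
Strategy: iterate y from -50 to 50, compute RHS = 10·y³ − 15, and check whether it is a (positive or negative) perfect cube.
Check small values of y:
  y = 0: RHS = -15 is not a perfect cube.
  y = 1: RHS = -5 is not a perfect cube.
  y = -1: RHS = -25 is not a perfect cube.
  y = 2: RHS = 65 is not a perfect cube.
  y = -2: RHS = -95 is not a perfect cube.
  y = 3: RHS = 255 is not a perfect cube.
  y = -3: RHS = -285 is not a perfect cube.
Continuing the search up to |y| = 50 finds no solutions either.
No (x, y) in the scanned range satisfies the equation.

No integer solutions with |y| ≤ 50.


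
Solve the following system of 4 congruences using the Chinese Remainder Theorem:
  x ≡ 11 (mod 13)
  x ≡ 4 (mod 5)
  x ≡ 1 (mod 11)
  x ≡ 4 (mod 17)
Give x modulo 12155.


Product of moduli M = 13 · 5 · 11 · 17 = 12155.
Merge one congruence at a time:
  Start: x ≡ 11 (mod 13).
  Combine with x ≡ 4 (mod 5); new modulus lcm = 65.
    Write x = 11 + 13·t and substitute into x ≡ 4 (mod 5): 13·t ≡ 4 − 11 = -7 (mod 5).
    Reduce coefficients mod 5: 3·t ≡ 3 (mod 5).
    The inverse of 3 mod 5 is 2 (since 3·2 = 6 = 1·5 + 1), so t ≡ 2·3 = 6 ≡ 1 (mod 5).
    Then x = 11 + 13·1 = 24, valid modulo lcm(13, 5) = 65: x ≡ 24 (mod 65).
  Combine with x ≡ 1 (mod 11); new modulus lcm = 715.
    Write x = 24 + 65·t and substitute into x ≡ 1 (mod 11): 65·t ≡ 1 − 24 = -23 (mod 11).
    Reduce coefficients mod 11: 10·t ≡ 10 (mod 11).
    The inverse of 10 mod 11 is 10 (since 10·10 = 100 = 9·11 + 1), so t ≡ 10·10 = 100 ≡ 1 (mod 11).
    Then x = 24 + 65·1 = 89, valid modulo lcm(65, 11) = 715: x ≡ 89 (mod 715).
  Combine with x ≡ 4 (mod 17); new modulus lcm = 12155.
    Write x = 89 + 715·t and substitute into x ≡ 4 (mod 17): 715·t ≡ 4 − 89 = -85 (mod 17).
    Reduce coefficients mod 17: 1·t ≡ 0 (mod 17).
    So t ≡ 0 (mod 17).
    Then x = 89 + 715·0 = 89, valid modulo lcm(715, 17) = 12155: x ≡ 89 (mod 12155).
Verify against each original: 89 mod 13 = 11, 89 mod 5 = 4, 89 mod 11 = 1, 89 mod 17 = 4.

x ≡ 89 (mod 12155).


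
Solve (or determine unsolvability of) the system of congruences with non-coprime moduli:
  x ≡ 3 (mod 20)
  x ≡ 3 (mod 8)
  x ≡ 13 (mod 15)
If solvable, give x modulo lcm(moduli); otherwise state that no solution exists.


Moduli 20, 8, 15 are not pairwise coprime, so CRT works modulo lcm(m_i) when all pairwise compatibility conditions hold.
Pairwise compatibility: gcd(m_i, m_j) must divide a_i - a_j for every pair.
Merge one congruence at a time:
  Start: x ≡ 3 (mod 20).
  Combine with x ≡ 3 (mod 8): gcd(20, 8) = 4; 3 - 3 = 0, which IS divisible by 4, so compatible.
    Write x = 3 + 20·t and substitute into x ≡ 3 (mod 8): 20·t ≡ 3 − 3 = 0 (mod 8).
    Divide the congruence (and modulus) by g = 4: 5·t ≡ 0 (mod 2).
    Reduce coefficients mod 2: 1·t ≡ 0 (mod 2).
    So t ≡ 0 (mod 2).
    Then x = 3 + 20·0 = 3, valid modulo lcm(20, 8) = 40: x ≡ 3 (mod 40).
  Combine with x ≡ 13 (mod 15): gcd(40, 15) = 5; 13 - 3 = 10, which IS divisible by 5, so compatible.
    Write x = 3 + 40·t and substitute into x ≡ 13 (mod 15): 40·t ≡ 13 − 3 = 10 (mod 15).
    Divide the congruence (and modulus) by g = 5: 8·t ≡ 2 (mod 3).
    Reduce coefficients mod 3: 2·t ≡ 2 (mod 3).
    The inverse of 2 mod 3 is 2 (since 2·2 = 4 = 1·3 + 1), so t ≡ 2·2 = 4 ≡ 1 (mod 3).
    Then x = 3 + 40·1 = 43, valid modulo lcm(40, 15) = 120: x ≡ 43 (mod 120).
Verify: 43 mod 20 = 3, 43 mod 8 = 3, 43 mod 15 = 13.

x ≡ 43 (mod 120).


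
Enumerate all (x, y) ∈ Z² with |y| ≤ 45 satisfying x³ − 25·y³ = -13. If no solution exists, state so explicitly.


The equation is x³ - 25y³ = -13. For fixed y, x³ = 25·y³ − 13, so a solution requires the RHS to be a perfect cube.
Strategy: iterate y from -45 to 45, compute RHS = 25·y³ − 13, and check whether it is a (positive or negative) perfect cube.
Check small values of y:
  y = 0: RHS = -13 is not a perfect cube.
  y = 1: RHS = 12 is not a perfect cube.
  y = -1: RHS = -38 is not a perfect cube.
  y = 2: RHS = 187 is not a perfect cube.
  y = -2: RHS = -213 is not a perfect cube.
  y = 3: RHS = 662 is not a perfect cube.
  y = -3: RHS = -688 is not a perfect cube.
Continuing the search up to |y| = 45 finds no solutions either.
No (x, y) in the scanned range satisfies the equation.

No integer solutions with |y| ≤ 45.


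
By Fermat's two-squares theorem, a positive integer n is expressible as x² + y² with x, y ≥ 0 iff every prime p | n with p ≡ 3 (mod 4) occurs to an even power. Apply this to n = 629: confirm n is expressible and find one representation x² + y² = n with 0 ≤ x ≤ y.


Step 1: Factor n = 629 = 17 · 37.
Step 2: Check the mod-4 condition on each prime factor: 17 ≡ 1 (mod 4), exponent 1; 37 ≡ 1 (mod 4), exponent 1.
All primes ≡ 3 (mod 4) appear to even exponent (or don't appear), so by the two-squares theorem n IS expressible as a sum of two squares.
Step 3: Build a representation. Here n = 17 · 37 is a product of primes ≡ 1 (mod 4). Each prime p ≡ 1 (mod 4) is itself a sum of two squares; find a² by testing p − a² for a perfect square:
  17: 17 − 1² = 16 = 4² ⇒ 17 = 1² + 4².
  37: 37 − 1² = 36 = 6² ⇒ 37 = 1² + 6².
  Combine using the Brahmagupta–Fibonacci identity (a² + b²)(c² + d²) = (ac − bd)² + (ad + bc)² = (ac + bd)² + (ad − bc)²:
  17 · 37 = 629: from (1² + 4²)(1² + 6²), take (1·1 − 4·6, 1·6 + 4·1) = (1 − 24, 6 + 4) = (-23, 10); dropping signs (only squares matter) gives (23, 10); check 23² + 10² = 529 + 100 = 629 ✓.
Step 4: Order so x ≤ y and verify: 10² + 23² = 100 + 529 = 629 = n. ✓

n = 629 = 10² + 23² (one valid representation with x ≤ y).


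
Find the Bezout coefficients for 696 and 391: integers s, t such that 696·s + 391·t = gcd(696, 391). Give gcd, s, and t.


Euclidean algorithm on (696, 391) — divide until remainder is 0:
  696 = 1 · 391 + 305
  391 = 1 · 305 + 86
  305 = 3 · 86 + 47
  86 = 1 · 47 + 39
  47 = 1 · 39 + 8
  39 = 4 · 8 + 7
  8 = 1 · 7 + 1
  7 = 7 · 1 + 0
gcd(696, 391) = 1.
Track Bezout coefficients alongside the remainders: start with r₀ = 696 = a·1 + b·0 (s = 1, t = 0) and r₁ = 391 = a·0 + b·1 (s = 0, t = 1); each new remainder r_{k+1} = r_{k-1} − q_k·r_k inherits s_{k+1} = s_{k-1} − q_k·s_k, t_{k+1} = t_{k-1} − q_k·t_k, so r_k = a·s_k + b·t_k at every step:
  q = 1: r = 305, s = 1 − 1·0 = 1, t = 0 − 1·1 = -1  (check: 696·1 + 391·(-1) = 305)
  q = 1: r = 86, s = 0 − 1·1 = -1, t = 1 − 1·(-1) = 2  (check: 696·(-1) + 391·2 = 86)
  q = 3: r = 47, s = 1 − 3·(-1) = 4, t = -1 − 3·2 = -7  (check: 696·4 + 391·(-7) = 47)
  q = 1: r = 39, s = -1 − 1·4 = -5, t = 2 − 1·(-7) = 9  (check: 696·(-5) + 391·9 = 39)
  q = 1: r = 8, s = 4 − 1·(-5) = 9, t = -7 − 1·9 = -16  (check: 696·9 + 391·(-16) = 8)
  q = 4: r = 7, s = -5 − 4·9 = -41, t = 9 − 4·(-16) = 73  (check: 696·(-41) + 391·73 = 7)
  q = 1: r = 1, s = 9 − 1·(-41) = 50, t = -16 − 1·73 = -89  (check: 696·50 + 391·(-89) = 1)
The row with r = 1 (the gcd) gives the Bezout coefficients s = 50, t = -89.
Result: 696 · (50) + 391 · (-89) = 1.

gcd(696, 391) = 1; s = 50, t = -89 (check: 696·50 + 391·(-89) = 1).


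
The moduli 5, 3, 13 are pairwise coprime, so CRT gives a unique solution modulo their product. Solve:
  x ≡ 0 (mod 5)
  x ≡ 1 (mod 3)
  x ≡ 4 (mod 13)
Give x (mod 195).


Moduli 5, 3, 13 are pairwise coprime; by CRT there is a unique solution modulo M = 5 · 3 · 13 = 195.
Solve pairwise, accumulating the modulus:
  Start with x ≡ 0 (mod 5).
  Combine with x ≡ 1 (mod 3): since gcd(5, 3) = 1, we get a unique residue mod 15.
    Write x = 0 + 5·t and substitute into x ≡ 1 (mod 3): 5·t ≡ 1 − 0 = 1 (mod 3).
    Reduce coefficients mod 3: 2·t ≡ 1 (mod 3).
    The inverse of 2 mod 3 is 2 (since 2·2 = 4 = 1·3 + 1), so t ≡ 2·1 = 2 ≡ 2 (mod 3).
    Then x = 0 + 5·2 = 10, valid modulo lcm(5, 3) = 15: x ≡ 10 (mod 15).
  Combine with x ≡ 4 (mod 13): since gcd(15, 13) = 1, we get a unique residue mod 195.
    Write x = 10 + 15·t and substitute into x ≡ 4 (mod 13): 15·t ≡ 4 − 10 = -6 (mod 13).
    Reduce coefficients mod 13: 2·t ≡ 7 (mod 13).
    The inverse of 2 mod 13 is 7 (since 2·7 = 14 = 1·13 + 1), so t ≡ 7·7 = 49 ≡ 10 (mod 13).
    Then x = 10 + 15·10 = 160, valid modulo lcm(15, 13) = 195: x ≡ 160 (mod 195).
Verify: 160 mod 5 = 0 ✓, 160 mod 3 = 1 ✓, 160 mod 13 = 4 ✓.

x ≡ 160 (mod 195).


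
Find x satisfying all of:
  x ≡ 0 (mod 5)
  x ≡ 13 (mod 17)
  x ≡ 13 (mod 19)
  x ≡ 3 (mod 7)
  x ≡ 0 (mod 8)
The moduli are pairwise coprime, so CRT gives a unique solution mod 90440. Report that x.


Product of moduli M = 5 · 17 · 19 · 7 · 8 = 90440.
Merge one congruence at a time:
  Start: x ≡ 0 (mod 5).
  Combine with x ≡ 13 (mod 17); new modulus lcm = 85.
    Write x = 0 + 5·t and substitute into x ≡ 13 (mod 17): 5·t ≡ 13 − 0 = 13 (mod 17).
    The inverse of 5 mod 17 is 7 (since 5·7 = 35 = 2·17 + 1), so t ≡ 7·13 = 91 ≡ 6 (mod 17).
    Then x = 0 + 5·6 = 30, valid modulo lcm(5, 17) = 85: x ≡ 30 (mod 85).
  Combine with x ≡ 13 (mod 19); new modulus lcm = 1615.
    Write x = 30 + 85·t and substitute into x ≡ 13 (mod 19): 85·t ≡ 13 − 30 = -17 (mod 19).
    Reduce coefficients mod 19: 9·t ≡ 2 (mod 19).
    The inverse of 9 mod 19 is 17 (since 9·17 = 153 = 8·19 + 1), so t ≡ 17·2 = 34 ≡ 15 (mod 19).
    Then x = 30 + 85·15 = 1305, valid modulo lcm(85, 19) = 1615: x ≡ 1305 (mod 1615).
  Combine with x ≡ 3 (mod 7); new modulus lcm = 11305.
    Write x = 1305 + 1615·t and substitute into x ≡ 3 (mod 7): 1615·t ≡ 3 − 1305 = -1302 (mod 7).
    Reduce coefficients mod 7: 5·t ≡ 0 (mod 7).
    The inverse of 5 mod 7 is 3 (since 5·3 = 15 = 2·7 + 1), so t ≡ 3·0 = 0 ≡ 0 (mod 7).
    Then x = 1305 + 1615·0 = 1305, valid modulo lcm(1615, 7) = 11305: x ≡ 1305 (mod 11305).
  Combine with x ≡ 0 (mod 8); new modulus lcm = 90440.
    Write x = 1305 + 11305·t and substitute into x ≡ 0 (mod 8): 11305·t ≡ 0 − 1305 = -1305 (mod 8).
    Reduce coefficients mod 8: 1·t ≡ 7 (mod 8).
    So t ≡ 7 (mod 8).
    Then x = 1305 + 11305·7 = 80440, valid modulo lcm(11305, 8) = 90440: x ≡ 80440 (mod 90440).
Verify against each original: 80440 mod 5 = 0, 80440 mod 17 = 13, 80440 mod 19 = 13, 80440 mod 7 = 3, 80440 mod 8 = 0.

x ≡ 80440 (mod 90440).


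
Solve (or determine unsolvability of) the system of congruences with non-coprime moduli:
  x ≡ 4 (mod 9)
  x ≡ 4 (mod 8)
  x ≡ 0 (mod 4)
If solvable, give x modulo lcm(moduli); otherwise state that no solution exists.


Moduli 9, 8, 4 are not pairwise coprime, so CRT works modulo lcm(m_i) when all pairwise compatibility conditions hold.
Pairwise compatibility: gcd(m_i, m_j) must divide a_i - a_j for every pair.
Merge one congruence at a time:
  Start: x ≡ 4 (mod 9).
  Combine with x ≡ 4 (mod 8): gcd(9, 8) = 1; 4 - 4 = 0, which IS divisible by 1, so compatible.
    Write x = 4 + 9·t and substitute into x ≡ 4 (mod 8): 9·t ≡ 4 − 4 = 0 (mod 8).
    Reduce coefficients mod 8: 1·t ≡ 0 (mod 8).
    So t ≡ 0 (mod 8).
    Then x = 4 + 9·0 = 4, valid modulo lcm(9, 8) = 72: x ≡ 4 (mod 72).
  Combine with x ≡ 0 (mod 4): gcd(72, 4) = 4; 0 - 4 = -4, which IS divisible by 4, so compatible.
    Write x = 4 + 72·t and substitute into x ≡ 0 (mod 4): 72·t ≡ 0 − 4 = -4 (mod 4).
    Divide the congruence (and modulus) by g = 4: 18·t ≡ -1 (mod 1).
    Modulo 1 every t works; take t = 0.
    Then x = 4 + 72·0 = 4, valid modulo lcm(72, 4) = 72: x ≡ 4 (mod 72).
Verify: 4 mod 9 = 4, 4 mod 8 = 4, 4 mod 4 = 0.

x ≡ 4 (mod 72).


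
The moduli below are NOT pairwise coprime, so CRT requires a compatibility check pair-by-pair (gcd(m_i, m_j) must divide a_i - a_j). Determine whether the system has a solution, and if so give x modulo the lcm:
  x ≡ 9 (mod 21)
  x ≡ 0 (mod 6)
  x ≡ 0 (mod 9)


Moduli 21, 6, 9 are not pairwise coprime, so CRT works modulo lcm(m_i) when all pairwise compatibility conditions hold.
Pairwise compatibility: gcd(m_i, m_j) must divide a_i - a_j for every pair.
Merge one congruence at a time:
  Start: x ≡ 9 (mod 21).
  Combine with x ≡ 0 (mod 6): gcd(21, 6) = 3; 0 - 9 = -9, which IS divisible by 3, so compatible.
    Write x = 9 + 21·t and substitute into x ≡ 0 (mod 6): 21·t ≡ 0 − 9 = -9 (mod 6).
    Divide the congruence (and modulus) by g = 3: 7·t ≡ -3 (mod 2).
    Reduce coefficients mod 2: 1·t ≡ 1 (mod 2).
    So t ≡ 1 (mod 2).
    Then x = 9 + 21·1 = 30, valid modulo lcm(21, 6) = 42: x ≡ 30 (mod 42).
  Combine with x ≡ 0 (mod 9): gcd(42, 9) = 3; 0 - 30 = -30, which IS divisible by 3, so compatible.
    Write x = 30 + 42·t and substitute into x ≡ 0 (mod 9): 42·t ≡ 0 − 30 = -30 (mod 9).
    Divide the congruence (and modulus) by g = 3: 14·t ≡ -10 (mod 3).
    Reduce coefficients mod 3: 2·t ≡ 2 (mod 3).
    The inverse of 2 mod 3 is 2 (since 2·2 = 4 = 1·3 + 1), so t ≡ 2·2 = 4 ≡ 1 (mod 3).
    Then x = 30 + 42·1 = 72, valid modulo lcm(42, 9) = 126: x ≡ 72 (mod 126).
Verify: 72 mod 21 = 9, 72 mod 6 = 0, 72 mod 9 = 0.

x ≡ 72 (mod 126).


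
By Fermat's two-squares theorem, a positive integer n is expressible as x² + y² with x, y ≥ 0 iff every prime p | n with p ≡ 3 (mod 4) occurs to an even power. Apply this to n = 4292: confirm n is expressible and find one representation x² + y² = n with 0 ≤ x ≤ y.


Step 1: Factor n = 4292 = 2^2 · 29 · 37.
Step 2: Check the mod-4 condition on each prime factor: 2 = 2 (special); 29 ≡ 1 (mod 4), exponent 1; 37 ≡ 1 (mod 4), exponent 1.
All primes ≡ 3 (mod 4) appear to even exponent (or don't appear), so by the two-squares theorem n IS expressible as a sum of two squares.
Step 3: Build a representation. Group n = k² · m with k = 2 and m = 29 · 37 = 1073 (a product of primes ≡ 1 (mod 4)); a representation of m scales to one of n via (k·x)² + (k·y)² = k²(x² + y²). Each prime p ≡ 1 (mod 4) is itself a sum of two squares; find a² by testing p − a² for a perfect square:
  29: 29 − 1² = 28, 29 − 2² = 25 = 5² ⇒ 29 = 2² + 5².
  37: 37 − 1² = 36 = 6² ⇒ 37 = 1² + 6².
  Combine using the Brahmagupta–Fibonacci identity (a² + b²)(c² + d²) = (ac − bd)² + (ad + bc)² = (ac + bd)² + (ad − bc)²:
  29 · 37 = 1073: from (2² + 5²)(1² + 6²), take (2·1 − 5·6, 2·6 + 5·1) = (2 − 30, 12 + 5) = (-28, 17); dropping signs (only squares matter) gives (28, 17); check 28² + 17² = 784 + 289 = 1073 ✓.
  Scale by k = 2: (2·28, 2·17) = (56, 34).
Step 4: Order so x ≤ y and verify: 34² + 56² = 1156 + 3136 = 4292 = n. ✓

n = 4292 = 34² + 56² (one valid representation with x ≤ y).


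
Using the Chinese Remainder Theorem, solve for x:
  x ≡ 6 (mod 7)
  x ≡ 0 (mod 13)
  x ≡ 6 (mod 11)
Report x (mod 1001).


Moduli 7, 13, 11 are pairwise coprime; by CRT there is a unique solution modulo M = 7 · 13 · 11 = 1001.
Solve pairwise, accumulating the modulus:
  Start with x ≡ 6 (mod 7).
  Combine with x ≡ 0 (mod 13): since gcd(7, 13) = 1, we get a unique residue mod 91.
    Write x = 6 + 7·t and substitute into x ≡ 0 (mod 13): 7·t ≡ 0 − 6 = -6 (mod 13).
    Reduce coefficients mod 13: 7·t ≡ 7 (mod 13).
    The inverse of 7 mod 13 is 2 (since 7·2 = 14 = 1·13 + 1), so t ≡ 2·7 = 14 ≡ 1 (mod 13).
    Then x = 6 + 7·1 = 13, valid modulo lcm(7, 13) = 91: x ≡ 13 (mod 91).
  Combine with x ≡ 6 (mod 11): since gcd(91, 11) = 1, we get a unique residue mod 1001.
    Write x = 13 + 91·t and substitute into x ≡ 6 (mod 11): 91·t ≡ 6 − 13 = -7 (mod 11).
    Reduce coefficients mod 11: 3·t ≡ 4 (mod 11).
    The inverse of 3 mod 11 is 4 (since 3·4 = 12 = 1·11 + 1), so t ≡ 4·4 = 16 ≡ 5 (mod 11).
    Then x = 13 + 91·5 = 468, valid modulo lcm(91, 11) = 1001: x ≡ 468 (mod 1001).
Verify: 468 mod 7 = 6 ✓, 468 mod 13 = 0 ✓, 468 mod 11 = 6 ✓.

x ≡ 468 (mod 1001).


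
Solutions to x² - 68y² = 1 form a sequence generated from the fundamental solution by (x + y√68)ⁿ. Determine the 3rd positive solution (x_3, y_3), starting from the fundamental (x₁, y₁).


Step 1: Find the fundamental solution (x₁, y₁) of x² - 68y² = 1.
  Expand √68 as a continued fraction. a₀ = ⌊√68⌋ = 8; iterate m_{k+1} = d_k·a_k − m_k, d_{k+1} = (68 − m_{k+1}²)/d_k, a_{k+1} = ⌊(a₀ + m_{k+1})/d_{k+1}⌋ (starting m₀ = 0, d₀ = 1), with convergents p_k = a_k·p_{k-1} + p_{k-2}, q_k = a_k·q_{k-1} + q_{k-2} (p₋₁ = 1, q₋₁ = 0):
  k = 0: a₀ = 8; p₀/q₀ = 8/1; p₀² − 68·q₀² = 64 − 68 = -4.
  k = 1: m = 8, d = 4, a = ⌊(8 + 8)/4⌋ = 4; p/q = (4·8 + 1)/(4·1 + 0) = 33/4; p² − 68·q² = 1089 − 1088 = 1.
  The first convergent with p² − 68·q² = 1 gives the fundamental solution (x₁, y₁) = (33, 4).
Step 2: Apply the recurrence (x_{n+1}, y_{n+1}) = (x₁x_n + 68y₁y_n, x₁y_n + y₁x_n) repeatedly.
  From (x_1, y_1) = (33, 4): x_2 = 33·33 + 68·4·4 = 2177; y_2 = 33·4 + 4·33 = 264.
  From (x_2, y_2) = (2177, 264): x_3 = 33·2177 + 68·4·264 = 143649; y_3 = 33·264 + 4·2177 = 17420.
Step 3: Verify x_3² - 68·y_3² = 20635035201 - 20635035200 = 1 (should be 1). ✓

(x_1, y_1) = (33, 4); (x_3, y_3) = (143649, 17420).


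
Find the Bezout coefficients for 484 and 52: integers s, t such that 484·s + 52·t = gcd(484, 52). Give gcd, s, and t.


Euclidean algorithm on (484, 52) — divide until remainder is 0:
  484 = 9 · 52 + 16
  52 = 3 · 16 + 4
  16 = 4 · 4 + 0
gcd(484, 52) = 4.
Track Bezout coefficients alongside the remainders: start with r₀ = 484 = a·1 + b·0 (s = 1, t = 0) and r₁ = 52 = a·0 + b·1 (s = 0, t = 1); each new remainder r_{k+1} = r_{k-1} − q_k·r_k inherits s_{k+1} = s_{k-1} − q_k·s_k, t_{k+1} = t_{k-1} − q_k·t_k, so r_k = a·s_k + b·t_k at every step:
  q = 9: r = 16, s = 1 − 9·0 = 1, t = 0 − 9·1 = -9  (check: 484·1 + 52·(-9) = 16)
  q = 3: r = 4, s = 0 − 3·1 = -3, t = 1 − 3·(-9) = 28  (check: 484·(-3) + 52·28 = 4)
The row with r = 4 (the gcd) gives the Bezout coefficients s = -3, t = 28.
Result: 484 · (-3) + 52 · (28) = 4.

gcd(484, 52) = 4; s = -3, t = 28 (check: 484·(-3) + 52·28 = 4).


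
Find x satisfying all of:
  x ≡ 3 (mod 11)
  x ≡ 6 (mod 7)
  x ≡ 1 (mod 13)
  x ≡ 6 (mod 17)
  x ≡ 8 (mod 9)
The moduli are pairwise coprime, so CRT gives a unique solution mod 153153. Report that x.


Product of moduli M = 11 · 7 · 13 · 17 · 9 = 153153.
Merge one congruence at a time:
  Start: x ≡ 3 (mod 11).
  Combine with x ≡ 6 (mod 7); new modulus lcm = 77.
    Write x = 3 + 11·t and substitute into x ≡ 6 (mod 7): 11·t ≡ 6 − 3 = 3 (mod 7).
    Reduce coefficients mod 7: 4·t ≡ 3 (mod 7).
    The inverse of 4 mod 7 is 2 (since 4·2 = 8 = 1·7 + 1), so t ≡ 2·3 = 6 ≡ 6 (mod 7).
    Then x = 3 + 11·6 = 69, valid modulo lcm(11, 7) = 77: x ≡ 69 (mod 77).
  Combine with x ≡ 1 (mod 13); new modulus lcm = 1001.
    Write x = 69 + 77·t and substitute into x ≡ 1 (mod 13): 77·t ≡ 1 − 69 = -68 (mod 13).
    Reduce coefficients mod 13: 12·t ≡ 10 (mod 13).
    The inverse of 12 mod 13 is 12 (since 12·12 = 144 = 11·13 + 1), so t ≡ 12·10 = 120 ≡ 3 (mod 13).
    Then x = 69 + 77·3 = 300, valid modulo lcm(77, 13) = 1001: x ≡ 300 (mod 1001).
  Combine with x ≡ 6 (mod 17); new modulus lcm = 17017.
    Write x = 300 + 1001·t and substitute into x ≡ 6 (mod 17): 1001·t ≡ 6 − 300 = -294 (mod 17).
    Reduce coefficients mod 17: 15·t ≡ 12 (mod 17).
    The inverse of 15 mod 17 is 8 (since 15·8 = 120 = 7·17 + 1), so t ≡ 8·12 = 96 ≡ 11 (mod 17).
    Then x = 300 + 1001·11 = 11311, valid modulo lcm(1001, 17) = 17017: x ≡ 11311 (mod 17017).
  Combine with x ≡ 8 (mod 9); new modulus lcm = 153153.
    Write x = 11311 + 17017·t and substitute into x ≡ 8 (mod 9): 17017·t ≡ 8 − 11311 = -11303 (mod 9).
    Reduce coefficients mod 9: 7·t ≡ 1 (mod 9).
    The inverse of 7 mod 9 is 4 (since 7·4 = 28 = 3·9 + 1), so t ≡ 4·1 = 4 ≡ 4 (mod 9).
    Then x = 11311 + 17017·4 = 79379, valid modulo lcm(17017, 9) = 153153: x ≡ 79379 (mod 153153).
Verify against each original: 79379 mod 11 = 3, 79379 mod 7 = 6, 79379 mod 13 = 1, 79379 mod 17 = 6, 79379 mod 9 = 8.

x ≡ 79379 (mod 153153).


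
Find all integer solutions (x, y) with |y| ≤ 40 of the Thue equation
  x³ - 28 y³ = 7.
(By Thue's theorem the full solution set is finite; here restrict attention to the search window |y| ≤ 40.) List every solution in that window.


The equation is x³ - 28y³ = 7. For fixed y, x³ = 28·y³ + 7, so a solution requires the RHS to be a perfect cube.
Strategy: iterate y from -40 to 40, compute RHS = 28·y³ + 7, and check whether it is a (positive or negative) perfect cube.
Check small values of y:
  y = 0: RHS = 7 is not a perfect cube.
  y = 1: RHS = 35 is not a perfect cube.
  y = -1: RHS = -21 is not a perfect cube.
  y = 2: RHS = 231 is not a perfect cube.
  y = -2: RHS = -217 is not a perfect cube.
  y = 3: RHS = 763 is not a perfect cube.
  y = -3: RHS = -749 is not a perfect cube.
Continuing the search up to |y| = 40 finds no solutions either.
No (x, y) in the scanned range satisfies the equation.

No integer solutions with |y| ≤ 40.


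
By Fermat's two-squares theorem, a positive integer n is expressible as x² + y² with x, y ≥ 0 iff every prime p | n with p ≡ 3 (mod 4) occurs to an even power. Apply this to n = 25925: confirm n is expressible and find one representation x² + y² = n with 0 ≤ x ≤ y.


Step 1: Factor n = 25925 = 5^2 · 17 · 61.
Step 2: Check the mod-4 condition on each prime factor: 5 ≡ 1 (mod 4), exponent 2; 17 ≡ 1 (mod 4), exponent 1; 61 ≡ 1 (mod 4), exponent 1.
All primes ≡ 3 (mod 4) appear to even exponent (or don't appear), so by the two-squares theorem n IS expressible as a sum of two squares.
Step 3: Build a representation. Group n = k² · m with k = 5 and m = 17 · 61 = 1037 (a product of primes ≡ 1 (mod 4)); a representation of m scales to one of n via (k·x)² + (k·y)² = k²(x² + y²). Each prime p ≡ 1 (mod 4) is itself a sum of two squares; find a² by testing p − a² for a perfect square:
  17: 17 − 1² = 16 = 4² ⇒ 17 = 1² + 4².
  61: 61 − 1² = 60, 61 − 2² = 57, 61 − 3² = 52, 61 − 4² = 45, 61 − 5² = 36 = 6² ⇒ 61 = 5² + 6².
  Combine using the Brahmagupta–Fibonacci identity (a² + b²)(c² + d²) = (ac − bd)² + (ad + bc)² = (ac + bd)² + (ad − bc)²:
  17 · 61 = 1037: from (1² + 4²)(5² + 6²), take (1·5 − 4·6, 1·6 + 4·5) = (5 − 24, 6 + 20) = (-19, 26); dropping signs (only squares matter) gives (19, 26); check 19² + 26² = 361 + 676 = 1037 ✓.
  Scale by k = 5: (5·19, 5·26) = (95, 130).
Step 4: Order so x ≤ y and verify: 95² + 130² = 9025 + 16900 = 25925 = n. ✓

n = 25925 = 95² + 130² (one valid representation with x ≤ y).


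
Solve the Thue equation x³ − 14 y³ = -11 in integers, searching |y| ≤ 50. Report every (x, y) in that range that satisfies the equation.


The equation is x³ - 14y³ = -11. For fixed y, x³ = 14·y³ − 11, so a solution requires the RHS to be a perfect cube.
Strategy: iterate y from -50 to 50, compute RHS = 14·y³ − 11, and check whether it is a (positive or negative) perfect cube.
Check small values of y:
  y = 0: RHS = -11 is not a perfect cube.
  y = 1: RHS = 3 is not a perfect cube.
  y = -1: RHS = -25 is not a perfect cube.
  y = 2: RHS = 101 is not a perfect cube.
  y = -2: RHS = -123 is not a perfect cube.
  y = 3: RHS = 367 is not a perfect cube.
  y = -3: RHS = -389 is not a perfect cube.
Continuing the search up to |y| = 50 finds no solutions either.
No (x, y) in the scanned range satisfies the equation.

No integer solutions with |y| ≤ 50.


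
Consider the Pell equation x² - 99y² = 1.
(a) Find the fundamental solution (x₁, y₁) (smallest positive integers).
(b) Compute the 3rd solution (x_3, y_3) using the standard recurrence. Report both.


Step 1: Find the fundamental solution (x₁, y₁) of x² - 99y² = 1.
  Expand √99 as a continued fraction. a₀ = ⌊√99⌋ = 9; iterate m_{k+1} = d_k·a_k − m_k, d_{k+1} = (99 − m_{k+1}²)/d_k, a_{k+1} = ⌊(a₀ + m_{k+1})/d_{k+1}⌋ (starting m₀ = 0, d₀ = 1), with convergents p_k = a_k·p_{k-1} + p_{k-2}, q_k = a_k·q_{k-1} + q_{k-2} (p₋₁ = 1, q₋₁ = 0):
  k = 0: a₀ = 9; p₀/q₀ = 9/1; p₀² − 99·q₀² = 81 − 99 = -18.
  k = 1: m = 9, d = 18, a = ⌊(9 + 9)/18⌋ = 1; p/q = (1·9 + 1)/(1·1 + 0) = 10/1; p² − 99·q² = 100 − 99 = 1.
  The first convergent with p² − 99·q² = 1 gives the fundamental solution (x₁, y₁) = (10, 1).
Step 2: Apply the recurrence (x_{n+1}, y_{n+1}) = (x₁x_n + 99y₁y_n, x₁y_n + y₁x_n) repeatedly.
  From (x_1, y_1) = (10, 1): x_2 = 10·10 + 99·1·1 = 199; y_2 = 10·1 + 1·10 = 20.
  From (x_2, y_2) = (199, 20): x_3 = 10·199 + 99·1·20 = 3970; y_3 = 10·20 + 1·199 = 399.
Step 3: Verify x_3² - 99·y_3² = 15760900 - 15760899 = 1 (should be 1). ✓

(x_1, y_1) = (10, 1); (x_3, y_3) = (3970, 399).


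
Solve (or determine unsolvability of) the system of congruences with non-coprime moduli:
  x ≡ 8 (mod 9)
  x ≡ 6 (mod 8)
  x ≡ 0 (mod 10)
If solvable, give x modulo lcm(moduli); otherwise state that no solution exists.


Moduli 9, 8, 10 are not pairwise coprime, so CRT works modulo lcm(m_i) when all pairwise compatibility conditions hold.
Pairwise compatibility: gcd(m_i, m_j) must divide a_i - a_j for every pair.
Merge one congruence at a time:
  Start: x ≡ 8 (mod 9).
  Combine with x ≡ 6 (mod 8): gcd(9, 8) = 1; 6 - 8 = -2, which IS divisible by 1, so compatible.
    Write x = 8 + 9·t and substitute into x ≡ 6 (mod 8): 9·t ≡ 6 − 8 = -2 (mod 8).
    Reduce coefficients mod 8: 1·t ≡ 6 (mod 8).
    So t ≡ 6 (mod 8).
    Then x = 8 + 9·6 = 62, valid modulo lcm(9, 8) = 72: x ≡ 62 (mod 72).
  Combine with x ≡ 0 (mod 10): gcd(72, 10) = 2; 0 - 62 = -62, which IS divisible by 2, so compatible.
    Write x = 62 + 72·t and substitute into x ≡ 0 (mod 10): 72·t ≡ 0 − 62 = -62 (mod 10).
    Divide the congruence (and modulus) by g = 2: 36·t ≡ -31 (mod 5).
    Reduce coefficients mod 5: 1·t ≡ 4 (mod 5).
    So t ≡ 4 (mod 5).
    Then x = 62 + 72·4 = 350, valid modulo lcm(72, 10) = 360: x ≡ 350 (mod 360).
Verify: 350 mod 9 = 8, 350 mod 8 = 6, 350 mod 10 = 0.

x ≡ 350 (mod 360).


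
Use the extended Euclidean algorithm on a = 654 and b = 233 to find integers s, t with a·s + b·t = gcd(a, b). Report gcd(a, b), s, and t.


Euclidean algorithm on (654, 233) — divide until remainder is 0:
  654 = 2 · 233 + 188
  233 = 1 · 188 + 45
  188 = 4 · 45 + 8
  45 = 5 · 8 + 5
  8 = 1 · 5 + 3
  5 = 1 · 3 + 2
  3 = 1 · 2 + 1
  2 = 2 · 1 + 0
gcd(654, 233) = 1.
Track Bezout coefficients alongside the remainders: start with r₀ = 654 = a·1 + b·0 (s = 1, t = 0) and r₁ = 233 = a·0 + b·1 (s = 0, t = 1); each new remainder r_{k+1} = r_{k-1} − q_k·r_k inherits s_{k+1} = s_{k-1} − q_k·s_k, t_{k+1} = t_{k-1} − q_k·t_k, so r_k = a·s_k + b·t_k at every step:
  q = 2: r = 188, s = 1 − 2·0 = 1, t = 0 − 2·1 = -2  (check: 654·1 + 233·(-2) = 188)
  q = 1: r = 45, s = 0 − 1·1 = -1, t = 1 − 1·(-2) = 3  (check: 654·(-1) + 233·3 = 45)
  q = 4: r = 8, s = 1 − 4·(-1) = 5, t = -2 − 4·3 = -14  (check: 654·5 + 233·(-14) = 8)
  q = 5: r = 5, s = -1 − 5·5 = -26, t = 3 − 5·(-14) = 73  (check: 654·(-26) + 233·73 = 5)
  q = 1: r = 3, s = 5 − 1·(-26) = 31, t = -14 − 1·73 = -87  (check: 654·31 + 233·(-87) = 3)
  q = 1: r = 2, s = -26 − 1·31 = -57, t = 73 − 1·(-87) = 160  (check: 654·(-57) + 233·160 = 2)
  q = 1: r = 1, s = 31 − 1·(-57) = 88, t = -87 − 1·160 = -247  (check: 654·88 + 233·(-247) = 1)
The row with r = 1 (the gcd) gives the Bezout coefficients s = 88, t = -247.
Result: 654 · (88) + 233 · (-247) = 1.

gcd(654, 233) = 1; s = 88, t = -247 (check: 654·88 + 233·(-247) = 1).


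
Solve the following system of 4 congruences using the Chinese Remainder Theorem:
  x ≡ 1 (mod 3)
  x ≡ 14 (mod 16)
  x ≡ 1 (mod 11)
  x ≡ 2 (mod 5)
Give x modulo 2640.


Product of moduli M = 3 · 16 · 11 · 5 = 2640.
Merge one congruence at a time:
  Start: x ≡ 1 (mod 3).
  Combine with x ≡ 14 (mod 16); new modulus lcm = 48.
    Write x = 1 + 3·t and substitute into x ≡ 14 (mod 16): 3·t ≡ 14 − 1 = 13 (mod 16).
    The inverse of 3 mod 16 is 11 (since 3·11 = 33 = 2·16 + 1), so t ≡ 11·13 = 143 ≡ 15 (mod 16).
    Then x = 1 + 3·15 = 46, valid modulo lcm(3, 16) = 48: x ≡ 46 (mod 48).
  Combine with x ≡ 1 (mod 11); new modulus lcm = 528.
    Write x = 46 + 48·t and substitute into x ≡ 1 (mod 11): 48·t ≡ 1 − 46 = -45 (mod 11).
    Reduce coefficients mod 11: 4·t ≡ 10 (mod 11).
    The inverse of 4 mod 11 is 3 (since 4·3 = 12 = 1·11 + 1), so t ≡ 3·10 = 30 ≡ 8 (mod 11).
    Then x = 46 + 48·8 = 430, valid modulo lcm(48, 11) = 528: x ≡ 430 (mod 528).
  Combine with x ≡ 2 (mod 5); new modulus lcm = 2640.
    Write x = 430 + 528·t and substitute into x ≡ 2 (mod 5): 528·t ≡ 2 − 430 = -428 (mod 5).
    Reduce coefficients mod 5: 3·t ≡ 2 (mod 5).
    The inverse of 3 mod 5 is 2 (since 3·2 = 6 = 1·5 + 1), so t ≡ 2·2 = 4 ≡ 4 (mod 5).
    Then x = 430 + 528·4 = 2542, valid modulo lcm(528, 5) = 2640: x ≡ 2542 (mod 2640).
Verify against each original: 2542 mod 3 = 1, 2542 mod 16 = 14, 2542 mod 11 = 1, 2542 mod 5 = 2.

x ≡ 2542 (mod 2640).


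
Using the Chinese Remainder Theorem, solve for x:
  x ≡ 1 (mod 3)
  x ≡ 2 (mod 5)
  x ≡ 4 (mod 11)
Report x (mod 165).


Moduli 3, 5, 11 are pairwise coprime; by CRT there is a unique solution modulo M = 3 · 5 · 11 = 165.
Solve pairwise, accumulating the modulus:
  Start with x ≡ 1 (mod 3).
  Combine with x ≡ 2 (mod 5): since gcd(3, 5) = 1, we get a unique residue mod 15.
    Write x = 1 + 3·t and substitute into x ≡ 2 (mod 5): 3·t ≡ 2 − 1 = 1 (mod 5).
    The inverse of 3 mod 5 is 2 (since 3·2 = 6 = 1·5 + 1), so t ≡ 2·1 = 2 ≡ 2 (mod 5).
    Then x = 1 + 3·2 = 7, valid modulo lcm(3, 5) = 15: x ≡ 7 (mod 15).
  Combine with x ≡ 4 (mod 11): since gcd(15, 11) = 1, we get a unique residue mod 165.
    Write x = 7 + 15·t and substitute into x ≡ 4 (mod 11): 15·t ≡ 4 − 7 = -3 (mod 11).
    Reduce coefficients mod 11: 4·t ≡ 8 (mod 11).
    The inverse of 4 mod 11 is 3 (since 4·3 = 12 = 1·11 + 1), so t ≡ 3·8 = 24 ≡ 2 (mod 11).
    Then x = 7 + 15·2 = 37, valid modulo lcm(15, 11) = 165: x ≡ 37 (mod 165).
Verify: 37 mod 3 = 1 ✓, 37 mod 5 = 2 ✓, 37 mod 11 = 4 ✓.

x ≡ 37 (mod 165).


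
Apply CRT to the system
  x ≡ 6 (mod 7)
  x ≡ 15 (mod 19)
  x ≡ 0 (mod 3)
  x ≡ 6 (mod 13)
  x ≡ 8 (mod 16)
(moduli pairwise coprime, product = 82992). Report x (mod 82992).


Product of moduli M = 7 · 19 · 3 · 13 · 16 = 82992.
Merge one congruence at a time:
  Start: x ≡ 6 (mod 7).
  Combine with x ≡ 15 (mod 19); new modulus lcm = 133.
    Write x = 6 + 7·t and substitute into x ≡ 15 (mod 19): 7·t ≡ 15 − 6 = 9 (mod 19).
    The inverse of 7 mod 19 is 11 (since 7·11 = 77 = 4·19 + 1), so t ≡ 11·9 = 99 ≡ 4 (mod 19).
    Then x = 6 + 7·4 = 34, valid modulo lcm(7, 19) = 133: x ≡ 34 (mod 133).
  Combine with x ≡ 0 (mod 3); new modulus lcm = 399.
    Write x = 34 + 133·t and substitute into x ≡ 0 (mod 3): 133·t ≡ 0 − 34 = -34 (mod 3).
    Reduce coefficients mod 3: 1·t ≡ 2 (mod 3).
    So t ≡ 2 (mod 3).
    Then x = 34 + 133·2 = 300, valid modulo lcm(133, 3) = 399: x ≡ 300 (mod 399).
  Combine with x ≡ 6 (mod 13); new modulus lcm = 5187.
    Write x = 300 + 399·t and substitute into x ≡ 6 (mod 13): 399·t ≡ 6 − 300 = -294 (mod 13).
    Reduce coefficients mod 13: 9·t ≡ 5 (mod 13).
    The inverse of 9 mod 13 is 3 (since 9·3 = 27 = 2·13 + 1), so t ≡ 3·5 = 15 ≡ 2 (mod 13).
    Then x = 300 + 399·2 = 1098, valid modulo lcm(399, 13) = 5187: x ≡ 1098 (mod 5187).
  Combine with x ≡ 8 (mod 16); new modulus lcm = 82992.
    Write x = 1098 + 5187·t and substitute into x ≡ 8 (mod 16): 5187·t ≡ 8 − 1098 = -1090 (mod 16).
    Reduce coefficients mod 16: 3·t ≡ 14 (mod 16).
    The inverse of 3 mod 16 is 11 (since 3·11 = 33 = 2·16 + 1), so t ≡ 11·14 = 154 ≡ 10 (mod 16).
    Then x = 1098 + 5187·10 = 52968, valid modulo lcm(5187, 16) = 82992: x ≡ 52968 (mod 82992).
Verify against each original: 52968 mod 7 = 6, 52968 mod 19 = 15, 52968 mod 3 = 0, 52968 mod 13 = 6, 52968 mod 16 = 8.

x ≡ 52968 (mod 82992).


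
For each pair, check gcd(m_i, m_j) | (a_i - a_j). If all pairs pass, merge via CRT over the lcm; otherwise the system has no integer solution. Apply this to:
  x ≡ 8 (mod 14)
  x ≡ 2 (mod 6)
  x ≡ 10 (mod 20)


Moduli 14, 6, 20 are not pairwise coprime, so CRT works modulo lcm(m_i) when all pairwise compatibility conditions hold.
Pairwise compatibility: gcd(m_i, m_j) must divide a_i - a_j for every pair.
Merge one congruence at a time:
  Start: x ≡ 8 (mod 14).
  Combine with x ≡ 2 (mod 6): gcd(14, 6) = 2; 2 - 8 = -6, which IS divisible by 2, so compatible.
    Write x = 8 + 14·t and substitute into x ≡ 2 (mod 6): 14·t ≡ 2 − 8 = -6 (mod 6).
    Divide the congruence (and modulus) by g = 2: 7·t ≡ -3 (mod 3).
    Reduce coefficients mod 3: 1·t ≡ 0 (mod 3).
    So t ≡ 0 (mod 3).
    Then x = 8 + 14·0 = 8, valid modulo lcm(14, 6) = 42: x ≡ 8 (mod 42).
  Combine with x ≡ 10 (mod 20): gcd(42, 20) = 2; 10 - 8 = 2, which IS divisible by 2, so compatible.
    Write x = 8 + 42·t and substitute into x ≡ 10 (mod 20): 42·t ≡ 10 − 8 = 2 (mod 20).
    Divide the congruence (and modulus) by g = 2: 21·t ≡ 1 (mod 10).
    Reduce coefficients mod 10: 1·t ≡ 1 (mod 10).
    So t ≡ 1 (mod 10).
    Then x = 8 + 42·1 = 50, valid modulo lcm(42, 20) = 420: x ≡ 50 (mod 420).
Verify: 50 mod 14 = 8, 50 mod 6 = 2, 50 mod 20 = 10.

x ≡ 50 (mod 420).


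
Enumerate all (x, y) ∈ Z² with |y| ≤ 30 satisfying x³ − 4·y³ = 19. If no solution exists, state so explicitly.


The equation is x³ - 4y³ = 19. For fixed y, x³ = 4·y³ + 19, so a solution requires the RHS to be a perfect cube.
Strategy: iterate y from -30 to 30, compute RHS = 4·y³ + 19, and check whether it is a (positive or negative) perfect cube.
Check small values of y:
  y = 0: RHS = 19 is not a perfect cube.
  y = 1: RHS = 23 is not a perfect cube.
  y = -1: RHS = 15 is not a perfect cube.
  y = 2: RHS = 51 is not a perfect cube.
  y = -2: RHS = -13 is not a perfect cube.
  y = 3: RHS = 127 is not a perfect cube.
  y = -3: RHS = -89 is not a perfect cube.
Continuing the search up to |y| = 30 finds no solutions either.
No (x, y) in the scanned range satisfies the equation.

No integer solutions with |y| ≤ 30.


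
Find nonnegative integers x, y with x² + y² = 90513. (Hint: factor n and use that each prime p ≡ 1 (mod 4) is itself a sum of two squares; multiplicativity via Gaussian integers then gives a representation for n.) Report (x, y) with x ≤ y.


Step 1: Factor n = 90513 = 3^2 · 89 · 113.
Step 2: Check the mod-4 condition on each prime factor: 3 ≡ 3 (mod 4), exponent 2 (must be even); 89 ≡ 1 (mod 4), exponent 1; 113 ≡ 1 (mod 4), exponent 1.
All primes ≡ 3 (mod 4) appear to even exponent (or don't appear), so by the two-squares theorem n IS expressible as a sum of two squares.
Step 3: Build a representation. Group n = k² · m with k = 3 and m = 89 · 113 = 10057 (a product of primes ≡ 1 (mod 4)); a representation of m scales to one of n via (k·x)² + (k·y)² = k²(x² + y²). Each prime p ≡ 1 (mod 4) is itself a sum of two squares; find a² by testing p − a² for a perfect square:
  89: 89 − 1² = 88, 89 − 2² = 85, 89 − 3² = 80, 89 − 4² = 73, 89 − 5² = 64 = 8² ⇒ 89 = 5² + 8².
  113: 113 − 1² = 112, 113 − 2² = 109, 113 − 3² = 104, 113 − 4² = 97, 113 − 5² = 88, 113 − 6² = 77, 113 − 7² = 64 = 8² ⇒ 113 = 7² + 8².
  Combine using the Brahmagupta–Fibonacci identity (a² + b²)(c² + d²) = (ac − bd)² + (ad + bc)² = (ac + bd)² + (ad − bc)²:
  89 · 113 = 10057: from (5² + 8²)(7² + 8²), take (5·7 − 8·8, 5·8 + 8·7) = (35 − 64, 40 + 56) = (-29, 96); dropping signs (only squares matter) gives (29, 96); check 29² + 96² = 841 + 9216 = 10057 ✓.
  Scale by k = 3: (3·29, 3·96) = (87, 288).
Step 4: Order so x ≤ y and verify: 87² + 288² = 7569 + 82944 = 90513 = n. ✓

n = 90513 = 87² + 288² (one valid representation with x ≤ y).


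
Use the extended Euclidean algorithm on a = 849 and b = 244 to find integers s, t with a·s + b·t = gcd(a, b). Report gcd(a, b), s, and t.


Euclidean algorithm on (849, 244) — divide until remainder is 0:
  849 = 3 · 244 + 117
  244 = 2 · 117 + 10
  117 = 11 · 10 + 7
  10 = 1 · 7 + 3
  7 = 2 · 3 + 1
  3 = 3 · 1 + 0
gcd(849, 244) = 1.
Track Bezout coefficients alongside the remainders: start with r₀ = 849 = a·1 + b·0 (s = 1, t = 0) and r₁ = 244 = a·0 + b·1 (s = 0, t = 1); each new remainder r_{k+1} = r_{k-1} − q_k·r_k inherits s_{k+1} = s_{k-1} − q_k·s_k, t_{k+1} = t_{k-1} − q_k·t_k, so r_k = a·s_k + b·t_k at every step:
  q = 3: r = 117, s = 1 − 3·0 = 1, t = 0 − 3·1 = -3  (check: 849·1 + 244·(-3) = 117)
  q = 2: r = 10, s = 0 − 2·1 = -2, t = 1 − 2·(-3) = 7  (check: 849·(-2) + 244·7 = 10)
  q = 11: r = 7, s = 1 − 11·(-2) = 23, t = -3 − 11·7 = -80  (check: 849·23 + 244·(-80) = 7)
  q = 1: r = 3, s = -2 − 1·23 = -25, t = 7 − 1·(-80) = 87  (check: 849·(-25) + 244·87 = 3)
  q = 2: r = 1, s = 23 − 2·(-25) = 73, t = -80 − 2·87 = -254  (check: 849·73 + 244·(-254) = 1)
The row with r = 1 (the gcd) gives the Bezout coefficients s = 73, t = -254.
Result: 849 · (73) + 244 · (-254) = 1.

gcd(849, 244) = 1; s = 73, t = -254 (check: 849·73 + 244·(-254) = 1).


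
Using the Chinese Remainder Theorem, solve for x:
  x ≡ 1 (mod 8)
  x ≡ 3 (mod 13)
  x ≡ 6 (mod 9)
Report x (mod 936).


Moduli 8, 13, 9 are pairwise coprime; by CRT there is a unique solution modulo M = 8 · 13 · 9 = 936.
Solve pairwise, accumulating the modulus:
  Start with x ≡ 1 (mod 8).
  Combine with x ≡ 3 (mod 13): since gcd(8, 13) = 1, we get a unique residue mod 104.
    Write x = 1 + 8·t and substitute into x ≡ 3 (mod 13): 8·t ≡ 3 − 1 = 2 (mod 13).
    The inverse of 8 mod 13 is 5 (since 8·5 = 40 = 3·13 + 1), so t ≡ 5·2 = 10 ≡ 10 (mod 13).
    Then x = 1 + 8·10 = 81, valid modulo lcm(8, 13) = 104: x ≡ 81 (mod 104).
  Combine with x ≡ 6 (mod 9): since gcd(104, 9) = 1, we get a unique residue mod 936.
    Write x = 81 + 104·t and substitute into x ≡ 6 (mod 9): 104·t ≡ 6 − 81 = -75 (mod 9).
    Reduce coefficients mod 9: 5·t ≡ 6 (mod 9).
    The inverse of 5 mod 9 is 2 (since 5·2 = 10 = 1·9 + 1), so t ≡ 2·6 = 12 ≡ 3 (mod 9).
    Then x = 81 + 104·3 = 393, valid modulo lcm(104, 9) = 936: x ≡ 393 (mod 936).
Verify: 393 mod 8 = 1 ✓, 393 mod 13 = 3 ✓, 393 mod 9 = 6 ✓.

x ≡ 393 (mod 936).
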